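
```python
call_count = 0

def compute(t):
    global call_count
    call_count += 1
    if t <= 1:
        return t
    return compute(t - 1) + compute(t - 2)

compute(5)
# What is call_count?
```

Calls(t) = 1 + Calls(t-1) + Calls(t-2); Calls(0)=Calls(1)=1. For t=5 this gives 15.

Answer: 15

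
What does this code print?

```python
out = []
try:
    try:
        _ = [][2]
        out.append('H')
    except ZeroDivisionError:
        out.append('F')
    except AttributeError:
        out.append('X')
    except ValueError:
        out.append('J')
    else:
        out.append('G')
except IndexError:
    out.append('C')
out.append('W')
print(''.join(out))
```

Execution trace: 'C' (outer except IndexError) → 'W' (after the try/except). Output: CW

Answer: CW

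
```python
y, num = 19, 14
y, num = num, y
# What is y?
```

Trace:
`y, num = 19, 14` → y = 19; num = 14
`y, num = num, y` → y = 14; num = 19
So y = 14

Answer: 14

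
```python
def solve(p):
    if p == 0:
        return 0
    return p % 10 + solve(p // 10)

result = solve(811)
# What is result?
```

Sum of digits of 811: 1 + 1 + 8 = 10

Answer: 10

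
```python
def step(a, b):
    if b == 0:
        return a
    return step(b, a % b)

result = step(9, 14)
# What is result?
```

step(9, 14) -> step(14, 9) -> step(9, 5) -> step(5, 4) -> step(4, 1) -> step(1, 0) -> 1

Answer: 1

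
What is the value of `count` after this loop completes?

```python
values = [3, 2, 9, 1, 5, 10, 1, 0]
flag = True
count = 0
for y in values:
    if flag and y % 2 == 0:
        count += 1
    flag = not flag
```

Count even values at even positions
`count` takes the values: 0

Answer: 0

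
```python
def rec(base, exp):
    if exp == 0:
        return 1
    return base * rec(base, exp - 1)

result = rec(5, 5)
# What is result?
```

rec(5, 5) = 5 * 5 * 5 * 5 * 5 = 3125

Answer: 3125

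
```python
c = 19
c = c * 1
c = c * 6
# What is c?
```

Trace:
`c = 19` → c = 19
`c = c * 1` → c = 19
`c = c * 6` → c = 114
So c = 114

Answer: 114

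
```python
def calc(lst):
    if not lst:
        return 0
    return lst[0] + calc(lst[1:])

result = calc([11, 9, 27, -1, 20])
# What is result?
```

11 + 9 + 27 + (-1) + 20 + 0 = 66

Answer: 66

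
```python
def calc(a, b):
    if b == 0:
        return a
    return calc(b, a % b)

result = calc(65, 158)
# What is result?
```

calc(65, 158) -> calc(158, 65) -> calc(65, 28) -> calc(28, 9) -> calc(9, 1) -> calc(1, 0) -> 1

Answer: 1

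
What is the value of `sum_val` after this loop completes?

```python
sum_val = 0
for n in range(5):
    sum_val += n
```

Sum of 0 to 4 = 10
`sum_val` takes the values: 0 → 1 → 3 → 6 → 10

Answer: 10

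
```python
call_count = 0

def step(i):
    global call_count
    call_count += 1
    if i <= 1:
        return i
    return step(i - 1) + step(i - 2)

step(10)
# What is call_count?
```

Calls(i) = 1 + Calls(i-1) + Calls(i-2); Calls(0)=Calls(1)=1. For i=10 this gives 177.

Answer: 177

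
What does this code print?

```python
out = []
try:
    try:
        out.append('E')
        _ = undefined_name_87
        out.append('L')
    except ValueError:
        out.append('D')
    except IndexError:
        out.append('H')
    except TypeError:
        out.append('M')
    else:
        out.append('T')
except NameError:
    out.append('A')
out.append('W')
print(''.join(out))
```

Execution trace: 'E' (try body) → 'A' (outer except NameError) → 'W' (after the try/except). Output: EAW

Answer: EAW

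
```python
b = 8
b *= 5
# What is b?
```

Trace:
`b = 8` → b = 8
`b *= 5` → b = 40
So b = 40

Answer: 40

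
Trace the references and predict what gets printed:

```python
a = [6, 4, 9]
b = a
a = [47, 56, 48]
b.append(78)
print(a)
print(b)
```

Key concept: rebinding vs mutation: a is rebound to a new list, b still points at the original.
Step by step:
`a = [6, 4, 9]` → a = [6, 4, 9]
`b = a` → b = [6, 4, 9] (same object as a)
`a = [47, 56, 48]` → a = [47, 56, 48]
`b.append(78)` → b = [6, 4, 9, 78]
`print(a)` → prints [47, 56, 48]
`print(b)` → prints [6, 4, 9, 78]

Answer:
[47, 56, 48]
[6, 4, 9, 78]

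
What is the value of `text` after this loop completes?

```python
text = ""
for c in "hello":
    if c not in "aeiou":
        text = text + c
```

Remove vowels from 'hello'
`text` takes the values: "" → "h" → "hl" → "hll"

Answer: "hll"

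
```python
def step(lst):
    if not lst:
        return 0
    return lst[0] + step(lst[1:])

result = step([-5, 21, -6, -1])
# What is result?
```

(-5) + 21 + (-6) + (-1) + 0 = 9

Answer: 9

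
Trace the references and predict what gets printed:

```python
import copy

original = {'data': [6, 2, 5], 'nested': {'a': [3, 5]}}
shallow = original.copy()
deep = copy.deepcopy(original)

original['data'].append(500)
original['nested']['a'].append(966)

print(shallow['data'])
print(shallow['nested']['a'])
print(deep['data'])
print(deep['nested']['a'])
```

Key concept: comparing shallow vs deep copy.
Step by step:
`original = {'data': [6, 2, 5], 'nested': {'a': [3, 5]}}` → original = {'data': [6, 2, 5], 'nested': {'a': [3, 5]}}
`shallow = original.copy()` → shallow = {'data': [6, 2, 5], 'nested': {'a': [3, 5]}}
`deep = copy.deepcopy(original)` → deep = {'data': [6, 2, 5], 'nested': {'a': [3, 5]}}
`original['data'].append(500)` → original = {'data': [6, 2, 5, 500], 'nested': {'a': [3, 5]}}; shallow = {'data': [6, 2, 5, 500], 'nested': {'a': [3, 5]}}
`original['nested']['a'].append(966)` → original = {'data': [6, 2, 5, 500], 'nested': {'a': [3, 5, 966]}}; shallow = {'data': [6, 2, 5, 500], 'nested': {'a': [3, 5, 966]}}
`print(shallow['data'])` → prints [6, 2, 5, 500]
`print(shallow['nested']['a'])` → prints [3, 5, 966]
`print(deep['data'])` → prints [6, 2, 5]
`print(deep['nested']['a'])` → prints [3, 5]

Answer:
[6, 2, 5, 500]
[3, 5, 966]
[6, 2, 5]
[3, 5]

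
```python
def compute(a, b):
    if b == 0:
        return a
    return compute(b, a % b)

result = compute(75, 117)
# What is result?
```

compute(75, 117) -> compute(117, 75) -> compute(75, 42) -> compute(42, 33) -> compute(33, 9) -> compute(9, 6) -> compute(6, 3) -> compute(3, 0) -> 3

Answer: 3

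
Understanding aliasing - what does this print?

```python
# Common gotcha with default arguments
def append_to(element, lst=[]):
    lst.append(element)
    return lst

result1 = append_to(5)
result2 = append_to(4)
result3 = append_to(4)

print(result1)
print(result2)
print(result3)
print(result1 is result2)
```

Key concept: mutable default argument gotcha.
Step by step:
`result1 = append_to(5)` → result1 = [5]
`result2 = append_to(4)` → result1 = [5, 4] (same object as result2); result2 = [5, 4] (same object as result1)
`result3 = append_to(4)` → result1 = [5, 4, 4] (same object as result2, result3); result2 = [5, 4, 4] (same object as result1, result3); result3 = [5, 4, 4] (same object as result1, result2)
`print(result1)` → prints [5, 4, 4]
`print(result2)` → prints [5, 4, 4]
`print(result3)` → prints [5, 4, 4]
`print(result1 is result2)` → prints True

Answer:
[5, 4, 4]
[5, 4, 4]
[5, 4, 4]
True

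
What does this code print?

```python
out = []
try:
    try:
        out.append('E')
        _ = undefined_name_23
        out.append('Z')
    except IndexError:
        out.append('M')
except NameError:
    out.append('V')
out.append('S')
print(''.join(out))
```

Execution trace: 'E' (try body) → 'V' (outer except NameError) → 'S' (after the try/except). Output: EVS

Answer: EVS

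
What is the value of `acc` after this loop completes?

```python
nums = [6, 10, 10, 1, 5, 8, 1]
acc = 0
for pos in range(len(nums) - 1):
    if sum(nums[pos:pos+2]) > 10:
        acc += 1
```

Count windows with sum > 10
`acc` takes the values: 0 → 1 → 2 → 3 → 4

Answer: 4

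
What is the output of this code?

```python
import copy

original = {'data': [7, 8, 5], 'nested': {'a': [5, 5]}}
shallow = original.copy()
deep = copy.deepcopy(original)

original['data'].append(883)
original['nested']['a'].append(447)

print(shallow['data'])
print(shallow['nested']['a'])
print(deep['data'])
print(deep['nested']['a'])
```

Key concept: comparing shallow vs deep copy.
Step by step:
`original = {'data': [7, 8, 5], 'nested': {'a': [5, 5]}}` → original = {'data': [7, 8, 5], 'nested': {'a': [5, 5]}}
`shallow = original.copy()` → shallow = {'data': [7, 8, 5], 'nested': {'a': [5, 5]}}
`deep = copy.deepcopy(original)` → deep = {'data': [7, 8, 5], 'nested': {'a': [5, 5]}}
`original['data'].append(883)` → original = {'data': [7, 8, 5, 883], 'nested': {'a': [5, 5]}}; shallow = {'data': [7, 8, 5, 883], 'nested': {'a': [5, 5]}}
`original['nested']['a'].append(447)` → original = {'data': [7, 8, 5, 883], 'nested': {'a': [5, 5, 447]}}; shallow = {'data': [7, 8, 5, 883], 'nested': {'a': [5, 5, 447]}}
`print(shallow['data'])` → prints [7, 8, 5, 883]
`print(shallow['nested']['a'])` → prints [5, 5, 447]
`print(deep['data'])` → prints [7, 8, 5]
`print(deep['nested']['a'])` → prints [5, 5]

Answer:
[7, 8, 5, 883]
[5, 5, 447]
[7, 8, 5]
[5, 5]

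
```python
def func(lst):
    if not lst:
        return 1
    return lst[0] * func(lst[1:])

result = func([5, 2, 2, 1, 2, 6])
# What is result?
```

Product over [5, 2, 2, 1, 2, 6] = 5 * 2 * 2 * 1 * 2 * 6 = 240

Answer: 240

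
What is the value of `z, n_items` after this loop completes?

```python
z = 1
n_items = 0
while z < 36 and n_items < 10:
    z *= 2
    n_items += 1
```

Double until >= 36 or 10 iterations
`z, n_items` takes the values: (1, 0) → (2, 0) → (2, 1) → (4, 1) → (4, 2) → (8, 2) → (8, 3) → (16, 3) → (16, 4) → (32, 4) → (32, 5) → (64, 5) → (64, 6)

Answer: 64, 6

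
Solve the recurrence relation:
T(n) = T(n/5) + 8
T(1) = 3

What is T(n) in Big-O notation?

Each step divides n by 5 and adds 8. After log_5(n) steps we reach T(1)=3. So T(n) = 8·log_5(n) + 3 = O(log n).

Answer: O(log n)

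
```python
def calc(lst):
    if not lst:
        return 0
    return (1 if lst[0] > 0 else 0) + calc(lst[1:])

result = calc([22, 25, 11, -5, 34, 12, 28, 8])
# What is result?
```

Count of positive elements in [22, 25, 11, -5, 34, 12, 28, 8] = 7

Answer: 7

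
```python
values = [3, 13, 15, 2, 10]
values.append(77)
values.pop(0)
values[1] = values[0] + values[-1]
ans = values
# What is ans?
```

Trace:
`values = [3, 13, 15, 2, 10]` → values = [3, 13, 15, 2, 10]
`values.append(77)` → values = [3, 13, 15, 2, 10, 77]
`values.pop(0)` → values = [13, 15, 2, 10, 77]
`values[1] = values[0] + values[-1]` → values = [13, 90, 2, 10, 77]
`ans = values` → ans = [13, 90, 2, 10, 77]
So ans = [13, 90, 2, 10, 77]

Answer: [13, 90, 2, 10, 77]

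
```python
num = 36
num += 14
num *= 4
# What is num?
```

Trace:
`num = 36` → num = 36
`num += 14` → num = 50
`num *= 4` → num = 200
So num = 200

Answer: 200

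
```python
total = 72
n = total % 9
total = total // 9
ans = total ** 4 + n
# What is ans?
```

Trace:
`total = 72` → total = 72
`n = total % 9` → n = 0
`total = total // 9` → total = 8
`ans = total ** 4 + n` → ans = 4096
So ans = 4096

Answer: 4096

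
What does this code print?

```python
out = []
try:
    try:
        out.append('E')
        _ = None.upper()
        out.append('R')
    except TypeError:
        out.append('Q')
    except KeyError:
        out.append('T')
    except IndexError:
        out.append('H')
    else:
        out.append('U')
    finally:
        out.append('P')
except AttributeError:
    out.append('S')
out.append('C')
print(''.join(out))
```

Execution trace: 'E' (try body) → 'P' (finally) → 'S' (outer except AttributeError) → 'C' (after the try/except). Output: EPSC

Answer: EPSC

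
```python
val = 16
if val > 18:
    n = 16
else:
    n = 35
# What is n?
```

Trace:
`val = 16` → val = 16
`if val > 18: ...` → val > 18 is False, take else branch → n = 35
So n = 35

Answer: 35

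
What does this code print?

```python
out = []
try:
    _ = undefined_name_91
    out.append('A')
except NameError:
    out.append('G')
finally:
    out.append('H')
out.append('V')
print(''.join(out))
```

Execution trace: 'G' (except NameError) → 'H' (finally) → 'V' (after the try/except). Output: GHV

Answer: GHV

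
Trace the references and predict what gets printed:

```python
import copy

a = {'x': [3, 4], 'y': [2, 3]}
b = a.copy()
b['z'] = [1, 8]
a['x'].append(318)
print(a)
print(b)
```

Key concept: shallow copy of dict with mutable values.
Step by step:
`a = {'x': [3, 4], 'y': [2, 3]}` → a = {'x': [3, 4], 'y': [2, 3]}
`b = a.copy()` → b = {'x': [3, 4], 'y': [2, 3]}
`b['z'] = [1, 8]` → b = {'x': [3, 4], 'y': [2, 3], 'z': [1, 8]}
`a['x'].append(318)` → a = {'x': [3, 4, 318], 'y': [2, 3]}; b = {'x': [3, 4, 318], 'y': [2, 3], 'z': [1, 8]}
`print(a)` → prints {'x': [3, 4, 318], 'y': [2, 3]}
`print(b)` → prints {'x': [3, 4, 318], 'y': [2, 3], 'z': [1, 8]}

Answer:
{'x': [3, 4, 318], 'y': [2, 3]}
{'x': [3, 4, 318], 'y': [2, 3], 'z': [1, 8]}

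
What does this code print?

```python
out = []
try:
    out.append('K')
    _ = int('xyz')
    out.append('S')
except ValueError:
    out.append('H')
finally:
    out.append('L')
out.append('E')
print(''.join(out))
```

Execution trace: 'K' (try body) → 'H' (except ValueError) → 'L' (finally) → 'E' (after the try/except). Output: KHLE

Answer: KHLE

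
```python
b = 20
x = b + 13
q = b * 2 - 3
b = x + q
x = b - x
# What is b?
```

Trace:
`b = 20` → b = 20
`x = b + 13` → x = 33
`q = b * 2 - 3` → q = 37
`b = x + q` → b = 70
`x = b - x` → x = 37
So b = 70

Answer: 70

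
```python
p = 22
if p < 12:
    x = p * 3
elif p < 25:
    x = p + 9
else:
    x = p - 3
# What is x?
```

Trace:
`p = 22` → p = 22
`if p < 12: ...` → p < 12 is False, p < 25 is True → x = 31
So x = 31

Answer: 31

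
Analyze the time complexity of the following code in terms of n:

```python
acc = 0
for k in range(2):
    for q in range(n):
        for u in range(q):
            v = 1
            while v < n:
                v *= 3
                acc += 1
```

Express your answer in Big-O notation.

Each loop level contributes: 1 × n × n × log n. Multiplying the contributions gives O(n^2 log n).

Answer: O(n^2 log n)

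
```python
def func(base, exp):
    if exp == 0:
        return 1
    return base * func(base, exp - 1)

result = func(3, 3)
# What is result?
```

func(3, 3) = 3 * 3 * 3 = 27

Answer: 27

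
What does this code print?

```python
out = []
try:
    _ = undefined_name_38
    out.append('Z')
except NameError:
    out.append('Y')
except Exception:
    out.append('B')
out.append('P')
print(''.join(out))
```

Execution trace: 'Y' (except NameError) → 'P' (after the try/except). Output: YP

Answer: YP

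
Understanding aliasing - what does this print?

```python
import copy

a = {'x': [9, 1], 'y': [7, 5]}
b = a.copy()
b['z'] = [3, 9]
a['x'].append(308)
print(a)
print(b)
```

Key concept: shallow copy of dict with mutable values.
Step by step:
`a = {'x': [9, 1], 'y': [7, 5]}` → a = {'x': [9, 1], 'y': [7, 5]}
`b = a.copy()` → b = {'x': [9, 1], 'y': [7, 5]}
`b['z'] = [3, 9]` → b = {'x': [9, 1], 'y': [7, 5], 'z': [3, 9]}
`a['x'].append(308)` → a = {'x': [9, 1, 308], 'y': [7, 5]}; b = {'x': [9, 1, 308], 'y': [7, 5], 'z': [3, 9]}
`print(a)` → prints {'x': [9, 1, 308], 'y': [7, 5]}
`print(b)` → prints {'x': [9, 1, 308], 'y': [7, 5], 'z': [3, 9]}

Answer:
{'x': [9, 1, 308], 'y': [7, 5]}
{'x': [9, 1, 308], 'y': [7, 5], 'z': [3, 9]}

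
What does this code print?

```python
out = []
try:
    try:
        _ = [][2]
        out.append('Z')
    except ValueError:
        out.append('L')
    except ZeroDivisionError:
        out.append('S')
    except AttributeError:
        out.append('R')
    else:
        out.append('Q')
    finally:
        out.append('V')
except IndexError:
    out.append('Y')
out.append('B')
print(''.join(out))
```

Execution trace: 'V' (finally) → 'Y' (outer except IndexError) → 'B' (after the try/except). Output: VYB

Answer: VYB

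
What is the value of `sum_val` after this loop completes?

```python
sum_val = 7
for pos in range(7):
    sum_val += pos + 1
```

Start at 7, add 1 to 7 = 35
`sum_val` takes the values: 7 → 8 → 10 → 13 → 17 → 22 → 28 → 35

Answer: 35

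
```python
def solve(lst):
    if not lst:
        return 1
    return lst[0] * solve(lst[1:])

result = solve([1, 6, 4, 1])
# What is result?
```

Product over [1, 6, 4, 1] = 1 * 6 * 4 * 1 = 24

Answer: 24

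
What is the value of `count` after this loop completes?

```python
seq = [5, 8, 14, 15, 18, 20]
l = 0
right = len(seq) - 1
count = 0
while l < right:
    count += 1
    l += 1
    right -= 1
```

Iterations until pointers meet (list length 6)
`count` takes the values: 0 → 1 → 2 → 3

Answer: 3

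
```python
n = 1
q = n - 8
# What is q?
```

Trace:
`n = 1` → n = 1
`q = n - 8` → q = -7
So q = -7

Answer: -7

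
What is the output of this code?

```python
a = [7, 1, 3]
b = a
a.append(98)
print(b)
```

Key concept: basic list aliasing.
Step by step:
`a = [7, 1, 3]` → a = [7, 1, 3]
`b = a` → b = [7, 1, 3] (same object as a)
`a.append(98)` → a = [7, 1, 3, 98] (same object as b); b = [7, 1, 3, 98] (same object as a)
`print(b)` → prints [7, 1, 3, 98]

Answer: [7, 1, 3, 98]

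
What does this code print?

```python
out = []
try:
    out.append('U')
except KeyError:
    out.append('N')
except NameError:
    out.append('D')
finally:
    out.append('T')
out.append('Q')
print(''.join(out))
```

Execution trace: 'U' (try body, no exception) → 'T' (finally) → 'Q' (after the try/except). Output: UTQ

Answer: UTQ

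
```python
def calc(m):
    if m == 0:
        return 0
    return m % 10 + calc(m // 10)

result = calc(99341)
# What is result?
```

Sum of digits of 99341: 1 + 4 + 3 + 9 + 9 = 26

Answer: 26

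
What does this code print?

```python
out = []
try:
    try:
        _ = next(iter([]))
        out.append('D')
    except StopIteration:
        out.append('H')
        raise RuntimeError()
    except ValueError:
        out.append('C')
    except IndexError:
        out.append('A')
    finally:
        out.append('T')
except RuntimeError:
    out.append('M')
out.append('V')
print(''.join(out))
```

Execution trace: 'H' (inner except StopIteration) → 'T' (inner finally) → 'M' (outer except RuntimeError) → 'V' (after the try/except). Output: HTMV

Answer: HTMV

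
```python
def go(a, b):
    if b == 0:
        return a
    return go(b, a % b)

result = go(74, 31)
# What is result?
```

go(74, 31) -> go(31, 12) -> go(12, 7) -> go(7, 5) -> go(5, 2) -> go(2, 1) -> go(1, 0) -> 1

Answer: 1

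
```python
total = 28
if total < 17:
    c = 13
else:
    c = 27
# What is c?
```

Trace:
`total = 28` → total = 28
`if total < 17: ...` → total < 17 is False, take else branch → c = 27
So c = 27

Answer: 27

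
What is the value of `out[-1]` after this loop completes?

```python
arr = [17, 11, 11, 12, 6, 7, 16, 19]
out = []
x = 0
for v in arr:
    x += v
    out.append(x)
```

Cumulative sum ends at 99
`out` takes the values: [] → [17] → [17, 28] → [17, 28, 39] → [17, 28, 39, 51] → [17, 28, 39, 51, 57] → [17, 28, 39, 51, 57, 64] → [17, 28, 39, 51, 57, 64, 80] → [17, 28, 39, 51, 57, 64, 80, 99]
So `out[-1]` = 99

Answer: 99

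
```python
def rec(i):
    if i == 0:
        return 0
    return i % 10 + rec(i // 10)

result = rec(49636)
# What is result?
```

Sum of digits of 49636: 6 + 3 + 6 + 9 + 4 = 28

Answer: 28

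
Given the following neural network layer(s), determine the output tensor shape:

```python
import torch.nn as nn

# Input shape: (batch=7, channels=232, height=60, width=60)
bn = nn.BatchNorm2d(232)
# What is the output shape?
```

Input: (7, 232, 60, 60) -> Output: (7, 232, 60, 60)

Answer: (7, 232, 60, 60)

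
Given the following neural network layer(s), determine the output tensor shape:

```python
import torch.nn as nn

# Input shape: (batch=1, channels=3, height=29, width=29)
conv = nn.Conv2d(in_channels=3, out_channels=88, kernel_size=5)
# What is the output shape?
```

Input: (1, 3, 29, 29) -> Output: (1, 88, 25, 25)

Answer: (1, 88, 25, 25)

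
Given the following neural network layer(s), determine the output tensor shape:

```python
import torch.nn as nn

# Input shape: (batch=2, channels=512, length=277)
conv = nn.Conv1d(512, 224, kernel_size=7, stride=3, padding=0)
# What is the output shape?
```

Input: (2, 512, 277) -> Output: (2, 224, 91)

Answer: (2, 224, 91)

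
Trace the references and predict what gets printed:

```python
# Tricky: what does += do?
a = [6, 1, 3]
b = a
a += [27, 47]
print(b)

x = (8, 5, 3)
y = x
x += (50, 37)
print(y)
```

Key concept: += behavior differs for mutable vs immutable.
Step by step:
`a = [6, 1, 3]` → a = [6, 1, 3]
`b = a` → b = [6, 1, 3] (same object as a)
`a += [27, 47]` → a = [6, 1, 3, 27, 47] (same object as b); b = [6, 1, 3, 27, 47] (same object as a)
`print(b)` → prints [6, 1, 3, 27, 47]
`x = (8, 5, 3)` → x = (8, 5, 3)
`y = x` → y = (8, 5, 3)
`x += (50, 37)` → x = (8, 5, 3, 50, 37)
`print(y)` → prints (8, 5, 3)

Answer:
[6, 1, 3, 27, 47]
(8, 5, 3)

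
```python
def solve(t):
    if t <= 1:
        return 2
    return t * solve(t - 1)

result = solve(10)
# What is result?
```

solve(10) = 10 * 9 * 8 * 7 * 6 * 5 * 4 * 3 * 2 * 2 = 7257600

Answer: 7257600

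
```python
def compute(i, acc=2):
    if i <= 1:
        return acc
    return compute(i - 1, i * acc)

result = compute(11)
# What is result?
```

Accumulator trace (n, acc): (11, 2) -> (10, 22) -> (9, 220) -> (8, 1980) -> (7, 15840) -> (6, 110880) -> (5, 665280) -> (4, 3326400) -> (3, 13305600) -> (2, 39916800) -> (1, 79833600) -> return 79833600

Answer: 79833600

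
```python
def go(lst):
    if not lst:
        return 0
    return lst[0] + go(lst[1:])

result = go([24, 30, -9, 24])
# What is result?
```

24 + 30 + (-9) + 24 + 0 = 69

Answer: 69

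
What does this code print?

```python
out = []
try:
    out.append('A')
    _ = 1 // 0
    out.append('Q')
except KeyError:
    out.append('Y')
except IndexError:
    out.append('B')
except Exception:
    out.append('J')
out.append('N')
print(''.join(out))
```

Execution trace: 'A' (try body) → 'J' (except Exception) → 'N' (after the try/except). Output: AJN

Answer: AJN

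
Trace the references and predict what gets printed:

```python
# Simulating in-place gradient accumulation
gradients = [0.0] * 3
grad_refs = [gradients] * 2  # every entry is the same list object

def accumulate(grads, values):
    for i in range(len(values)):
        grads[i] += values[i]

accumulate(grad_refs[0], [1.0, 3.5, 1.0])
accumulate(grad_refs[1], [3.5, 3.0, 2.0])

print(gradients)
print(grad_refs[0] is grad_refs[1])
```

Key concept: gradient accumulation aliasing.
Step by step:
`gradients = [0.0] * 3` → gradients = [0.0, 0.0, 0.0]
`grad_refs = [gradients] * 2` → grad_refs = [[0.0, 0.0, 0.0], [0.0, 0.0, 0.0]]
`accumulate(grad_refs[0], [1.0, 3.5, 1.0])` → gradients = [1.0, 3.5, 1.0]; grad_refs = [[1.0, 3.5, 1.0], [1.0, 3.5, 1.0]]
`accumulate(grad_refs[1], [3.5, 3.0, 2.0])` → gradients = [4.5, 6.5, 3.0]; grad_refs = [[4.5, 6.5, 3.0], [4.5, 6.5, 3.0]]
`print(gradients)` → prints [4.5, 6.5, 3.0]
`print(grad_refs[0] is grad_refs[1])` → prints True

Answer:
[4.5, 6.5, 3.0]
True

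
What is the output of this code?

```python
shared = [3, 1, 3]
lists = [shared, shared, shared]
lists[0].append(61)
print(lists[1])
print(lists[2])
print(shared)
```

Key concept: list of same reference.
Step by step:
`shared = [3, 1, 3]` → shared = [3, 1, 3]
`lists = [shared, shared, shared]` → lists = [[3, 1, 3], [3, 1, 3], [3, 1, 3]]
`lists[0].append(61)` → shared = [3, 1, 3, 61]; lists = [[3, 1, 3, 61], [3, 1, 3, 61], [3, 1, 3, 61]]
`print(lists[1])` → prints [3, 1, 3, 61]
`print(lists[2])` → prints [3, 1, 3, 61]
`print(shared)` → prints [3, 1, 3, 61]

Answer:
[3, 1, 3, 61]
[3, 1, 3, 61]
[3, 1, 3, 61]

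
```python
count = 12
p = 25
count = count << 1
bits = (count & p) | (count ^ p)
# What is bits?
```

Trace:
`count = 12` → count = 12
`p = 25` → p = 25
`count = count << 1` → count = 24
`bits = (count & p) | (count ^ p)` → bits = 25
So bits = 25

Answer: 25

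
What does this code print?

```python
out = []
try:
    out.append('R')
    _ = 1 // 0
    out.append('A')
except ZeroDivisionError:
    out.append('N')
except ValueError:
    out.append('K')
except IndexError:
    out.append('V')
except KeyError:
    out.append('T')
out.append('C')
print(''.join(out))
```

Execution trace: 'R' (try body) → 'N' (except ZeroDivisionError) → 'C' (after the try/except). Output: RNC

Answer: RNC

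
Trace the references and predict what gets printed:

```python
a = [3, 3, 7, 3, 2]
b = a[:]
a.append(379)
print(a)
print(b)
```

Key concept: slice [:] creates copy.
Step by step:
`a = [3, 3, 7, 3, 2]` → a = [3, 3, 7, 3, 2]
`b = a[:]` → b = [3, 3, 7, 3, 2]
`a.append(379)` → a = [3, 3, 7, 3, 2, 379]
`print(a)` → prints [3, 3, 7, 3, 2, 379]
`print(b)` → prints [3, 3, 7, 3, 2]

Answer:
[3, 3, 7, 3, 2, 379]
[3, 3, 7, 3, 2]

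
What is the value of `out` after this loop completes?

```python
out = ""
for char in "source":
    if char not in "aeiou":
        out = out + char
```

Remove vowels from 'source'
`out` takes the values: "" → "s" → "sr" → "src"

Answer: "src"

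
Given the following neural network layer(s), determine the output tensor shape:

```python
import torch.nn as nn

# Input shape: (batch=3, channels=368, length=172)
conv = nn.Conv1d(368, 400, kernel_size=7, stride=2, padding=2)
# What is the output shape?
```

Input: (3, 368, 172) -> Output: (3, 400, 85)

Answer: (3, 400, 85)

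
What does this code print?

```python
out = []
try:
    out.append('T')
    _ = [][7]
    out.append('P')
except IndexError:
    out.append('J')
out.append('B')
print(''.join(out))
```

Execution trace: 'T' (try body) → 'J' (except IndexError) → 'B' (after the try/except). Output: TJB

Answer: TJB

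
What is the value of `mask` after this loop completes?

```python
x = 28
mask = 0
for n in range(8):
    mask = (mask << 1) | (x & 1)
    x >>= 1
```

Reverse lowest 8 bits of 28
`mask` takes the values: 0 → 1 → 3 → 7 → 14 → 28 → 56

Answer: 56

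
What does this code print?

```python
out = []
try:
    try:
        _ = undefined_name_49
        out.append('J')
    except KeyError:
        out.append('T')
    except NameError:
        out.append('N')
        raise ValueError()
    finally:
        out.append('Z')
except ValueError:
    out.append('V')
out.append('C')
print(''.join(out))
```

Execution trace: 'N' (inner except NameError) → 'Z' (inner finally) → 'V' (outer except ValueError) → 'C' (after the try/except). Output: NZVC

Answer: NZVC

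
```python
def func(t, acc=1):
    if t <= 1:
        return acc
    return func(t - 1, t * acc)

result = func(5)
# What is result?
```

Accumulator trace (n, acc): (5, 1) -> (4, 5) -> (3, 20) -> (2, 60) -> (1, 120) -> return 120

Answer: 120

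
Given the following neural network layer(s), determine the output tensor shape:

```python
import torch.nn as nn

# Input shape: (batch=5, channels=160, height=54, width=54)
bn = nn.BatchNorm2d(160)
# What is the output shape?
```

Input: (5, 160, 54, 54) -> Output: (5, 160, 54, 54)

Answer: (5, 160, 54, 54)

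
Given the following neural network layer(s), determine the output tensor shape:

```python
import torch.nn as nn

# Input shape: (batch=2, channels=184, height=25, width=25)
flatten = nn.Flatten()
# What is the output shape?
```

Input: (2, 184, 25, 25) -> Output: (2, 115000)

Answer: (2, 115000)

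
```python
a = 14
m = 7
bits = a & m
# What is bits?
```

Trace:
`a = 14` → a = 14
`m = 7` → m = 7
`bits = a & m` → bits = 6
So bits = 6

Answer: 6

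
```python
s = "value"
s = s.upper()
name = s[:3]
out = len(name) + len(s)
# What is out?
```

Trace:
`s = "value"` → s = 'value'
`s = s.upper()` → s = 'VALUE'
`name = s[:3]` → name = 'VAL'
`out = len(name) + len(s)` → out = 8
So out = 8

Answer: 8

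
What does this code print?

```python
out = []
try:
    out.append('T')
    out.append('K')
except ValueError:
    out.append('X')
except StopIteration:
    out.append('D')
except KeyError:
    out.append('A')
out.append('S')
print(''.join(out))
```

Execution trace: 'T' (try body) → 'K' (try body, no exception) → 'S' (after the try/except). Output: TKS

Answer: TKS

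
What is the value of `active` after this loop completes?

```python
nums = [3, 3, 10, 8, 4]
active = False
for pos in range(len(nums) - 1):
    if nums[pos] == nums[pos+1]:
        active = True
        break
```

Check consecutive duplicates in [3, 3, 10, 8, 4]
`active` takes the values: False → True

Answer: True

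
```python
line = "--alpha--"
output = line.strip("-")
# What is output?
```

Trace:
`line = "--alpha--"` → line = '--alpha--'
`output = line.strip("-")` → output = 'alpha'
So output = 'alpha'

Answer: 'alpha'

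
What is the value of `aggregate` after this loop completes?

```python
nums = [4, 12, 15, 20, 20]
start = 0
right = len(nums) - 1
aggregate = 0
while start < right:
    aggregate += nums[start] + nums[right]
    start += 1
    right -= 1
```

Sum of pairs from ends
`aggregate` takes the values: 0 → 24 → 56

Answer: 56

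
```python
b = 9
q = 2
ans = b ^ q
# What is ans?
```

Trace:
`b = 9` → b = 9
`q = 2` → q = 2
`ans = b ^ q` → ans = 11
So ans = 11

Answer: 11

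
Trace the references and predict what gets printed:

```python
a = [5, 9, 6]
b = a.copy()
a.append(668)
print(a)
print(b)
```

Key concept: list.copy() creates independent copy.
Step by step:
`a = [5, 9, 6]` → a = [5, 9, 6]
`b = a.copy()` → b = [5, 9, 6]
`a.append(668)` → a = [5, 9, 6, 668]
`print(a)` → prints [5, 9, 6, 668]
`print(b)` → prints [5, 9, 6]

Answer:
[5, 9, 6, 668]
[5, 9, 6]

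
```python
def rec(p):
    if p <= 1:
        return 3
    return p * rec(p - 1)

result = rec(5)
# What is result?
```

rec(5) = 5 * 4 * 3 * 2 * 3 = 360

Answer: 360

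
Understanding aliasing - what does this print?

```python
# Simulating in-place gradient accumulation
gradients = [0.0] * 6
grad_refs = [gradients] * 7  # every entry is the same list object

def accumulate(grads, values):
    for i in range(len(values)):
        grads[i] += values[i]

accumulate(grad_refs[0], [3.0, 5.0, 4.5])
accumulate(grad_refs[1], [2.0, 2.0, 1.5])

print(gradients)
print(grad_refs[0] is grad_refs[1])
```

Key concept: gradient accumulation aliasing.
Step by step:
`gradients = [0.0] * 6` → gradients = [0.0, 0.0, 0.0, 0.0, 0.0, 0.0]
`grad_refs = [gradients] * 7` → grad_refs = [[0.0, 0.0, 0.0, 0.0, 0.0, 0.0], [0.0, 0.0, 0.0, 0.0, 0.0, 0.0], [0.0, 0.0, 0.0, 0.0, 0.0, 0.0], [0.0, 0.0, 0.0, 0.0, 0.0, 0.0], [0.0, 0.0, 0.0, 0.0, 0.0, 0.0], [0.0, 0.0, 0.0, 0.0, 0.0, 0.0], [0.0, 0.0, 0.0, 0.0, 0.0, 0.0]]
`accumulate(grad_refs[0], [3.0, 5.0, 4.5])` → gradients = [3.0, 5.0, 4.5, 0.0, 0.0, 0.0]; grad_refs = [[3.0, 5.0, 4.5, 0.0, 0.0, 0.0], [3.0, 5.0, 4.5, 0.0, 0.0, 0.0], [3.0, 5.0, 4.5, 0.0, 0.0, 0.0], [3.0, 5.0, 4.5, 0.0, 0.0, 0.0], [3.0, 5.0, 4.5, 0.0, 0.0, 0.0], [3.0, 5.0, 4.5, 0.0, 0.0, 0.0], [3.0, 5.0, 4.5, 0.0, 0.0, 0.0]]
`accumulate(grad_refs[1], [2.0, 2.0, 1.5])` → gradients = [5.0, 7.0, 6.0, 0.0, 0.0, 0.0]; grad_refs = [[5.0, 7.0, 6.0, 0.0, 0.0, 0.0], [5.0, 7.0, 6.0, 0.0, 0.0, 0.0], [5.0, 7.0, 6.0, 0.0, 0.0, 0.0], [5.0, 7.0, 6.0, 0.0, 0.0, 0.0], [5.0, 7.0, 6.0, 0.0, 0.0, 0.0], [5.0, 7.0, 6.0, 0.0, 0.0, 0.0], [5.0, 7.0, 6.0, 0.0, 0.0, 0.0]]
`print(gradients)` → prints [5.0, 7.0, 6.0, 0.0, 0.0, 0.0]
`print(grad_refs[0] is grad_refs[1])` → prints True

Answer:
[5.0, 7.0, 6.0, 0.0, 0.0, 0.0]
True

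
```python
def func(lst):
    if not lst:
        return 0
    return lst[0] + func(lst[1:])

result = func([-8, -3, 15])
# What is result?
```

(-8) + (-3) + 15 + 0 = 4

Answer: 4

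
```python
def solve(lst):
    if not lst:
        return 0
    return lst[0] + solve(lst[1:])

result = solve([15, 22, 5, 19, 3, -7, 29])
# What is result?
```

15 + 22 + 5 + 19 + 3 + (-7) + 29 + 0 = 86

Answer: 86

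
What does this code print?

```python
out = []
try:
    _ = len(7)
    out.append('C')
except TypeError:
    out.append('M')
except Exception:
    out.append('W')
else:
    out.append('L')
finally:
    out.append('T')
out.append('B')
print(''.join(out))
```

Execution trace: 'M' (except TypeError) → 'T' (finally) → 'B' (after the try/except). Output: MTB

Answer: MTB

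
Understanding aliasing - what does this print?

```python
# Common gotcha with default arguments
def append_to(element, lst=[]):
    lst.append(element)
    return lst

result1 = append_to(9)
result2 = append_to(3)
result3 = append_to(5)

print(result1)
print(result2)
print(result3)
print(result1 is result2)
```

Key concept: mutable default argument gotcha.
Step by step:
`result1 = append_to(9)` → result1 = [9]
`result2 = append_to(3)` → result1 = [9, 3] (same object as result2); result2 = [9, 3] (same object as result1)
`result3 = append_to(5)` → result1 = [9, 3, 5] (same object as result2, result3); result2 = [9, 3, 5] (same object as result1, result3); result3 = [9, 3, 5] (same object as result1, result2)
`print(result1)` → prints [9, 3, 5]
`print(result2)` → prints [9, 3, 5]
`print(result3)` → prints [9, 3, 5]
`print(result1 is result2)` → prints True

Answer:
[9, 3, 5]
[9, 3, 5]
[9, 3, 5]
True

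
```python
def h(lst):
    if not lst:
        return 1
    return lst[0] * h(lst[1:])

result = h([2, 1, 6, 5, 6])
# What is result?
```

Product over [2, 1, 6, 5, 6] = 2 * 1 * 6 * 5 * 6 = 360

Answer: 360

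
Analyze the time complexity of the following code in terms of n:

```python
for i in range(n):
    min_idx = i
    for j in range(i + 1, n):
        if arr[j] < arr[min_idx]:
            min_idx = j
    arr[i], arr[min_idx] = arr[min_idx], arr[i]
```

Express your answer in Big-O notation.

This is Selection sort. Time complexity: O(n²).

Answer: O(n²)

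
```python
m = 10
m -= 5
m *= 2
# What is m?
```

Trace:
`m = 10` → m = 10
`m -= 5` → m = 5
`m *= 2` → m = 10
So m = 10

Answer: 10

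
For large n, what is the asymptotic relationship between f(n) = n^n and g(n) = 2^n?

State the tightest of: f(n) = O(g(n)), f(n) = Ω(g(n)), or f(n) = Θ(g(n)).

n^n vs 2^n: f(n) = Ω(g(n)) but not O(g(n)) — n^n grows strictly faster than 2^n.

Answer: f(n) = Ω(g(n)) but not O(g(n)) — n^n grows strictly faster than 2^n.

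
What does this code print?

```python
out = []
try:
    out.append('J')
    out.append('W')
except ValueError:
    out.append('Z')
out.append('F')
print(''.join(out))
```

Execution trace: 'J' (try body) → 'W' (try body, no exception) → 'F' (after the try/except). Output: JWF

Answer: JWF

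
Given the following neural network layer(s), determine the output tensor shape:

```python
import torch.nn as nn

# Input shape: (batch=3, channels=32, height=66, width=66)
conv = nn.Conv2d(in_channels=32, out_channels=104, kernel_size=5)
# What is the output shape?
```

Input: (3, 32, 66, 66) -> Output: (3, 104, 62, 62)

Answer: (3, 104, 62, 62)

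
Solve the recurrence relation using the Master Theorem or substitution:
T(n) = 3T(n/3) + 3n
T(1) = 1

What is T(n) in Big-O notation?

By Master Theorem: a=3, b=3, f(n)=3n. Since log_3(3) = 1 and f(n) = Θ(n^1), Case 2 applies. T(n) = O(n log n).

Answer: O(n log n)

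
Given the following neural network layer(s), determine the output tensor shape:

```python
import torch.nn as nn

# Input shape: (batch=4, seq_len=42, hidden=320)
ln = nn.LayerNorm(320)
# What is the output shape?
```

Input: (4, 42, 320) -> Output: (4, 42, 320)

Answer: (4, 42, 320)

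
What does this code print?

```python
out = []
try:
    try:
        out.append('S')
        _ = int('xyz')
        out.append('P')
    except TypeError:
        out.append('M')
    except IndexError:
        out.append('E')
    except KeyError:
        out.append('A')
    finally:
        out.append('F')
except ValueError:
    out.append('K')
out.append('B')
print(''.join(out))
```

Execution trace: 'S' (try body) → 'F' (finally) → 'K' (outer except ValueError) → 'B' (after the try/except). Output: SFKB

Answer: SFKB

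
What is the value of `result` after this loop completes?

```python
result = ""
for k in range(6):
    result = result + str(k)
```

Concatenate digits 0 to 5
`result` takes the values: "" → "0" → "01" → "012" → "0123" → "01234" → "012345"

Answer: "012345"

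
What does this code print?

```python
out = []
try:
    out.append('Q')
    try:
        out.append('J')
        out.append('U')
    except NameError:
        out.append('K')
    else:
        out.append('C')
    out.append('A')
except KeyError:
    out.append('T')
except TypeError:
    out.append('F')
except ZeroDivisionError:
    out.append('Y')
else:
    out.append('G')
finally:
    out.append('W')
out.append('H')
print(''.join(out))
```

Execution trace: 'Q' (try body) → 'J' (inner try body) → 'U' (inner try body, no exception) → 'C' (inner else) → 'A' (try body, no exception) → 'G' (else) → 'W' (finally) → 'H' (after the try/except). Output: QJUCAGWH

Answer: QJUCAGWH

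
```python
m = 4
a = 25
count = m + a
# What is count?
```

Trace:
`m = 4` → m = 4
`a = 25` → a = 25
`count = m + a` → count = 29
So count = 29

Answer: 29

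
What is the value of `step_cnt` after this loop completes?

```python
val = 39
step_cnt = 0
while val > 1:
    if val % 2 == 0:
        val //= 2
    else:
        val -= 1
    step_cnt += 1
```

Steps to reduce 39 to 1
`step_cnt` takes the values: 0 → 1 → 2 → 3 → 4 → 5 → 6 → 7 → 8

Answer: 8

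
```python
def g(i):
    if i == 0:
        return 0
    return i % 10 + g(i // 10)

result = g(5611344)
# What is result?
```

Sum of digits of 5611344: 4 + 4 + 3 + 1 + 1 + 6 + 5 = 24

Answer: 24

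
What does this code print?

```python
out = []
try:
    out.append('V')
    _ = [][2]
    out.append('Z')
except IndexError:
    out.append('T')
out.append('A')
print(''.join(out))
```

Execution trace: 'V' (try body) → 'T' (except IndexError) → 'A' (after the try/except). Output: VTA

Answer: VTA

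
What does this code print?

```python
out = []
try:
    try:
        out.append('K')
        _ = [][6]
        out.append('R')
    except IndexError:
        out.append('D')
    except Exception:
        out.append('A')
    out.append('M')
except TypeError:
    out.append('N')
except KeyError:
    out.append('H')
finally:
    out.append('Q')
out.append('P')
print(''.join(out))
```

Execution trace: 'K' (inner try body) → 'D' (inner except IndexError) → 'M' (try body, no exception) → 'Q' (finally) → 'P' (after the try/except). Output: KDMQP

Answer: KDMQP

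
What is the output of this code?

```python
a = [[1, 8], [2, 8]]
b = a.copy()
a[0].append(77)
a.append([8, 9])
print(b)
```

Key concept: shallow copy with nested lists.
Step by step:
`a = [[1, 8], [2, 8]]` → a = [[1, 8], [2, 8]]
`b = a.copy()` → b = [[1, 8], [2, 8]]
`a[0].append(77)` → a = [[1, 8, 77], [2, 8]]; b = [[1, 8, 77], [2, 8]]
`a.append([8, 9])` → a = [[1, 8, 77], [2, 8], [8, 9]]
`print(b)` → prints [[1, 8, 77], [2, 8]]

Answer: [[1, 8, 77], [2, 8]]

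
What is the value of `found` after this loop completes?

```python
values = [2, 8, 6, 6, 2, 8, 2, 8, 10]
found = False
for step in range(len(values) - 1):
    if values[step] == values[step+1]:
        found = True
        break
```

Check consecutive duplicates in [2, 8, 6, 6, 2, 8, 2, 8, 10]
`found` takes the values: False → True

Answer: True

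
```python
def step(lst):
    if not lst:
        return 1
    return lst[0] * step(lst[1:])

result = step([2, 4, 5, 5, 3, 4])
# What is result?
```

Product over [2, 4, 5, 5, 3, 4] = 2 * 4 * 5 * 5 * 3 * 4 = 2400

Answer: 2400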